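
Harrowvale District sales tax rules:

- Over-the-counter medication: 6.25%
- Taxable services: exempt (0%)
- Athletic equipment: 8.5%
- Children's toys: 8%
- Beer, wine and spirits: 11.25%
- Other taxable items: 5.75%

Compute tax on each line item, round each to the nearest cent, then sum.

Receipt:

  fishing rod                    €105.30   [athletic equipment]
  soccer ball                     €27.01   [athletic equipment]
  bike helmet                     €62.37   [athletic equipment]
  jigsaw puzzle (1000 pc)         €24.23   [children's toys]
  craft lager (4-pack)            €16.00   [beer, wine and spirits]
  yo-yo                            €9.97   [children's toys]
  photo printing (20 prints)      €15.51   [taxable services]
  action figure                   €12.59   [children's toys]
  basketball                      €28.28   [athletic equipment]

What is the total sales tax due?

€24.50

Fishing rod €105.30: athletic equipment → 8.5% → €8.95
Soccer ball €27.01: athletic equipment → 8.5% → €2.30
Bike helmet €62.37: athletic equipment → 8.5% → €5.30
Jigsaw puzzle (1000 pc) €24.23: children's toys → 8% → €1.94
Craft lager (4-pack) €16.00: beer, wine and spirits → 11.25% → €1.80
Yo-yo €9.97: children's toys → 8% → €0.80
Photo printing (20 prints) €15.51: taxable services → 0% → €0.00
Action figure €12.59: children's toys → 8% → €1.01
Basketball €28.28: athletic equipment → 8.5% → €2.40
Total tax = €8.95 + €2.30 + €5.30 + €1.94 + €1.80 + €0.80 + €1.01 + €2.40 = €24.50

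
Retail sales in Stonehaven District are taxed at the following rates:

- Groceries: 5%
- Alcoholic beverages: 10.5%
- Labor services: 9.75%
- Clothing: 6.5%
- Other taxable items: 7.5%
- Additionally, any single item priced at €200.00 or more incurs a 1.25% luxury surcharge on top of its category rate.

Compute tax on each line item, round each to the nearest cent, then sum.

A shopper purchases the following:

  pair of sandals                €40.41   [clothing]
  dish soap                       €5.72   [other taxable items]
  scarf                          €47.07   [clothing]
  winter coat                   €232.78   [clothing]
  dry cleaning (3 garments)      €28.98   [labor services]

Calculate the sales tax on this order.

€26.99

Pair of sandals €40.41: clothing → 6.5% → €2.63
Dish soap €5.72: other taxable items → 7.5% → €0.43
Scarf €47.07: clothing → 6.5% → €3.06
Winter coat €232.78: clothing → 6.5% + 1.25% surcharge = 7.75% → €18.04
Dry cleaning (3 garments) €28.98: labor services → 9.75% → €2.83
Total tax = €2.63 + €0.43 + €3.06 + €18.04 + €2.83 = €26.99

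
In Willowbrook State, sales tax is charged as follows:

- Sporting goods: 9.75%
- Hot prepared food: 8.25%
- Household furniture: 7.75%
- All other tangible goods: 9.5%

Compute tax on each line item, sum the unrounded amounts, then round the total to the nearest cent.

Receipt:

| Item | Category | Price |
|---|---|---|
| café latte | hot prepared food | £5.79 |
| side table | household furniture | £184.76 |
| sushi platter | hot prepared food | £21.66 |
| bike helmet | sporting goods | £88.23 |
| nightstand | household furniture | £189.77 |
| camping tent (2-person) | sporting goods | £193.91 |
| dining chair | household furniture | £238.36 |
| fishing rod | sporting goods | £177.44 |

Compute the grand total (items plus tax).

£1194.49

Café latte £5.79: hot prepared food → 8.25% → £0.477675
Side table £184.76: household furniture → 7.75% → £14.3189
Sushi platter £21.66: hot prepared food → 8.25% → £1.78695
Bike helmet £88.23: sporting goods → 9.75% → £8.602425
Nightstand £189.77: household furniture → 7.75% → £14.707175
Camping tent (2-person) £193.91: sporting goods → 9.75% → £18.906225
Dining chair £238.36: household furniture → 7.75% → £18.4729
Fishing rod £177.44: sporting goods → 9.75% → £17.3004
Subtotal = £1099.92; unrounded tax = £94.57265 → £94.57; total due = £1194.49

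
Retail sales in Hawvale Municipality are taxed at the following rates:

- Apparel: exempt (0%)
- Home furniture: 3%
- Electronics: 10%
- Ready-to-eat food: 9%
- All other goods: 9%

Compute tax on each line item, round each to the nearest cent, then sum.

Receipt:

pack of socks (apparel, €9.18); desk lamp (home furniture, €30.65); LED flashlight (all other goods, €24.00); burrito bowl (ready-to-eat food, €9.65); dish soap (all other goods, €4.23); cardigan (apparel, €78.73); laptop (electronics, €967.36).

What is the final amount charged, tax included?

Pack of socks €9.18: apparel → 0% → €0.00
Desk lamp €30.65: home furniture → 3% → €0.92
LED flashlight €24.00: all other goods → 9% → €2.16
Burrito bowl €9.65: ready-to-eat food → 9% → €0.87
Dish soap €4.23: all other goods → 9% → €0.38
Cardigan €78.73: apparel → 0% → €0.00
Laptop €967.36: electronics → 10% → €96.74
Subtotal = €1123.80; tax = €101.07; total due = €1224.87

€1224.87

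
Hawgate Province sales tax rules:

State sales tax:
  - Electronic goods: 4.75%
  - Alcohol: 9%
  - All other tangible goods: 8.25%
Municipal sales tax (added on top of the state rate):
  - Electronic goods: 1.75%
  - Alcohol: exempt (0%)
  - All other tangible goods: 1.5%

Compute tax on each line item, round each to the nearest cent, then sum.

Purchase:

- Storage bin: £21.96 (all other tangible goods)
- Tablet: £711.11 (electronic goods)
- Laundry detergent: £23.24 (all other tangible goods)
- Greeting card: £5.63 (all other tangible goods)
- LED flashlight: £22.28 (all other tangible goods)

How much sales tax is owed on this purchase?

Storage bin £21.96: all other tangible goods → 8.25% + 1.5% municipal = 9.75% → £2.14
Tablet £711.11: electronic goods → 4.75% + 1.75% municipal = 6.5% → £46.22
Laundry detergent £23.24: all other tangible goods → 8.25% + 1.5% municipal = 9.75% → £2.27
Greeting card £5.63: all other tangible goods → 8.25% + 1.5% municipal = 9.75% → £0.55
LED flashlight £22.28: all other tangible goods → 8.25% + 1.5% municipal = 9.75% → £2.17
Total tax = £2.14 + £46.22 + £2.27 + £0.55 + £2.17 = £53.35

£53.35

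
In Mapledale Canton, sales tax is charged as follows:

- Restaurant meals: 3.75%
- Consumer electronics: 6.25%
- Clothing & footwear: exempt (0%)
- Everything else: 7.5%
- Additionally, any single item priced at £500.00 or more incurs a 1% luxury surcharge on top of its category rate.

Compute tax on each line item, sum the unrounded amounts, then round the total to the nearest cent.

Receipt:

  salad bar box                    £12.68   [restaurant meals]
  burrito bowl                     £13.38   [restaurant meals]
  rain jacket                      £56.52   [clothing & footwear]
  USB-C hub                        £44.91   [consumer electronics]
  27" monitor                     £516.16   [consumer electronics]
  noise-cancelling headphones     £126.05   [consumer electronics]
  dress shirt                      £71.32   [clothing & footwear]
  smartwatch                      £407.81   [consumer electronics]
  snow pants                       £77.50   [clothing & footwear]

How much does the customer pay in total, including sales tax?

£1400.90

Salad bar box £12.68: restaurant meals → 3.75% → £0.4755
Burrito bowl £13.38: restaurant meals → 3.75% → £0.50175
Rain jacket £56.52: clothing & footwear → 0% → £0.00
USB-C hub £44.91: consumer electronics → 6.25% → £2.806875
27" monitor £516.16: consumer electronics → 6.25% + 1% surcharge = 7.25% → £37.4216
Noise-cancelling headphones £126.05: consumer electronics → 6.25% → £7.878125
Dress shirt £71.32: clothing & footwear → 0% → £0.00
Smartwatch £407.81: consumer electronics → 6.25% → £25.488125
Snow pants £77.50: clothing & footwear → 0% → £0.00
Subtotal = £1326.33; unrounded tax = £74.571975 → £74.57; total due = £1400.90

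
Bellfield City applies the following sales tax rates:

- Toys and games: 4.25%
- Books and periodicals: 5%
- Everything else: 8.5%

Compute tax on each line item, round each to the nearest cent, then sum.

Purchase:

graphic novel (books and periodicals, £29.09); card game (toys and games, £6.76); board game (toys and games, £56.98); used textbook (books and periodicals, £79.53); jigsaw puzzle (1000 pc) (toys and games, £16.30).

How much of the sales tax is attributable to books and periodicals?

Graphic novel £29.09: books and periodicals → 5% → £1.45
Used textbook £79.53: books and periodicals → 5% → £3.98
Tax on books and periodicals = £1.45 + £3.98 = £5.43

£5.43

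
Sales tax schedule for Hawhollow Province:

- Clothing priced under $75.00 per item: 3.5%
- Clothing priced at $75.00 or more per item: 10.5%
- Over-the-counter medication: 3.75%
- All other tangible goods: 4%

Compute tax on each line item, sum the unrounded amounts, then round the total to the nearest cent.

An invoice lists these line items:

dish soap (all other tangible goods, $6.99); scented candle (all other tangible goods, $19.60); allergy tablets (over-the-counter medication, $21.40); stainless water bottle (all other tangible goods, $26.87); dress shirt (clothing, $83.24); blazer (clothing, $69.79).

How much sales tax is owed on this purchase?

$14.12

Dish soap $6.99: all other tangible goods → 4% → $0.2796
Scented candle $19.60: all other tangible goods → 4% → $0.784
Allergy tablets $21.40: over-the-counter medication → 3.75% → $0.8025
Stainless water bottle $26.87: all other tangible goods → 4% → $1.0748
Dress shirt $83.24: clothing, $75.00 or more → 10.5% → $8.7402
Blazer $69.79: clothing, under $75.00 → 3.5% → $2.44265
Unrounded tax sum = $14.12375 → $14.12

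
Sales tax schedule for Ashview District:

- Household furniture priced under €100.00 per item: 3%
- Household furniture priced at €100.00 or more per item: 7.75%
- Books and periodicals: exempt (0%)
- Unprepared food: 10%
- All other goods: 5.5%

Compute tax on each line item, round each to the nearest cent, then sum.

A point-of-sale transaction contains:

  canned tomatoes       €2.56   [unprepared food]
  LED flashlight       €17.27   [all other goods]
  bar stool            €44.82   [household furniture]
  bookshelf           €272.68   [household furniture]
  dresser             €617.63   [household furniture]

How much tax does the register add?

€71.55

Canned tomatoes €2.56: unprepared food → 10% → €0.26
LED flashlight €17.27: all other goods → 5.5% → €0.95
Bar stool €44.82: household furniture, under €100.00 → 3% → €1.34
Bookshelf €272.68: household furniture, €100.00 or more → 7.75% → €21.13
Dresser €617.63: household furniture, €100.00 or more → 7.75% → €47.87
Total tax = €0.26 + €0.95 + €1.34 + €21.13 + €47.87 = €71.55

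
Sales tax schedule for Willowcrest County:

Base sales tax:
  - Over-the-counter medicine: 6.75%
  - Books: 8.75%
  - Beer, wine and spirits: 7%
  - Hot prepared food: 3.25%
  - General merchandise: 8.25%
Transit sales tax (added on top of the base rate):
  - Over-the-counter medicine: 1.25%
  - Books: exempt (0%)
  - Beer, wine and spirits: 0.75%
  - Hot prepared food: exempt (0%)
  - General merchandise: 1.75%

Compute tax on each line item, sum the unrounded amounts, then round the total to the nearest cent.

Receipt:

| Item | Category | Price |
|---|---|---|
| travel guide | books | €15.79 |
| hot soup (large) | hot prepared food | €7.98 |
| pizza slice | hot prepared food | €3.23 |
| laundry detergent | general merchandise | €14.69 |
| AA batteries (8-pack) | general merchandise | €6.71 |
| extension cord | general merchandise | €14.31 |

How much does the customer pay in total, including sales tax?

€68.03

Travel guide €15.79: books → 8.75% + 0% transit = 8.75% → €1.381625
Hot soup (large) €7.98: hot prepared food → 3.25% + 0% transit = 3.25% → €0.25935
Pizza slice €3.23: hot prepared food → 3.25% + 0% transit = 3.25% → €0.104975
Laundry detergent €14.69: general merchandise → 8.25% + 1.75% transit = 10% → €1.469
AA batteries (8-pack) €6.71: general merchandise → 8.25% + 1.75% transit = 10% → €0.671
Extension cord €14.31: general merchandise → 8.25% + 1.75% transit = 10% → €1.431
Subtotal = €62.71; unrounded tax = €5.31695 → €5.32; total due = €68.03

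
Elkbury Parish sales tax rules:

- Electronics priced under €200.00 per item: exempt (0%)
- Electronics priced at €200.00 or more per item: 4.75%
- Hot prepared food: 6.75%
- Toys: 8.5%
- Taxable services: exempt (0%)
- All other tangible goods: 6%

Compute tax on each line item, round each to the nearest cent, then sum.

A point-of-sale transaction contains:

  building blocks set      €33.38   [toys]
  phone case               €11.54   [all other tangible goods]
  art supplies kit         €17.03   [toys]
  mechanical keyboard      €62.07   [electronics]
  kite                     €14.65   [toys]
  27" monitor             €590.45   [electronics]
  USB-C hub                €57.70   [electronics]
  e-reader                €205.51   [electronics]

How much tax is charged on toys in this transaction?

€5.54

Building blocks set €33.38: toys → 8.5% → €2.84
Art supplies kit €17.03: toys → 8.5% → €1.45
Kite €14.65: toys → 8.5% → €1.25
Tax on toys = €2.84 + €1.45 + €1.25 = €5.54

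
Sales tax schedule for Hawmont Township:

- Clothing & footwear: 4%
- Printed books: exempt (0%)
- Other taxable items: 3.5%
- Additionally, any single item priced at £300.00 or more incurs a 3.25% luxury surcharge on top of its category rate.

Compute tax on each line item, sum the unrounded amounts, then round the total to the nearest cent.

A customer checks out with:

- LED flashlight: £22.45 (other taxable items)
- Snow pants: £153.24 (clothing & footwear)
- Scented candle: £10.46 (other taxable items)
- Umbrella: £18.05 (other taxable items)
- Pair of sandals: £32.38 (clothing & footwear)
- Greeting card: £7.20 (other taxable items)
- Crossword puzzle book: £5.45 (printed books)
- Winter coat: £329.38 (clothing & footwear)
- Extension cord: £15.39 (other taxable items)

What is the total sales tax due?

£33.88

LED flashlight £22.45: other taxable items → 3.5% → £0.78575
Snow pants £153.24: clothing & footwear → 4% → £6.1296
Scented candle £10.46: other taxable items → 3.5% → £0.3661
Umbrella £18.05: other taxable items → 3.5% → £0.63175
Pair of sandals £32.38: clothing & footwear → 4% → £1.2952
Greeting card £7.20: other taxable items → 3.5% → £0.252
Crossword puzzle book £5.45: printed books → 0% → £0.00
Winter coat £329.38: clothing & footwear → 4% + 3.25% surcharge = 7.25% → £23.88005
Extension cord £15.39: other taxable items → 3.5% → £0.53865
Unrounded tax sum = £33.8791 → £33.88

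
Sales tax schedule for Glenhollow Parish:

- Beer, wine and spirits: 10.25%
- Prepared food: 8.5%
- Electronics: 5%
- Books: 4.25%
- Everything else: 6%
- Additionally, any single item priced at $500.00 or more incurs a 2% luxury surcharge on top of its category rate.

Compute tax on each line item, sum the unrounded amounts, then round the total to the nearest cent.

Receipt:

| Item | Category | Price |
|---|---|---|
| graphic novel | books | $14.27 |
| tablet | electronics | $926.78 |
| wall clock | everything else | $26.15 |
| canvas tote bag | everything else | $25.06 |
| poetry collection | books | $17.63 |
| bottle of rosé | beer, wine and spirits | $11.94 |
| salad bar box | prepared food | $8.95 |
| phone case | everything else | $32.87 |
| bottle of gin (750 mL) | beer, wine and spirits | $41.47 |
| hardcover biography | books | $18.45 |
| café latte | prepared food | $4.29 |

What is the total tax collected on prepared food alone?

Salad bar box $8.95: prepared food → 8.5% → $0.76075
Café latte $4.29: prepared food → 8.5% → $0.36465
Tax on prepared food: unrounded sum = $1.1254 → $1.13

$1.13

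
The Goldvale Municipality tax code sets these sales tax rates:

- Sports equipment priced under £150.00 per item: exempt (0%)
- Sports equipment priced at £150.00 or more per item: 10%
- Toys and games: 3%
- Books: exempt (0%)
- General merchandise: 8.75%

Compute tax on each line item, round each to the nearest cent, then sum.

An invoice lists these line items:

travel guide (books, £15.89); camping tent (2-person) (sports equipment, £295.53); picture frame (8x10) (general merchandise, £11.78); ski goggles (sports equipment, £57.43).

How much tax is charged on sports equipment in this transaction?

Camping tent (2-person) £295.53: sports equipment, £150.00 or more → 10% → £29.55
Ski goggles £57.43: sports equipment, under £150.00 → 0% → £0.00
Tax on sports equipment = £29.55 + £0.00 = £29.55

£29.55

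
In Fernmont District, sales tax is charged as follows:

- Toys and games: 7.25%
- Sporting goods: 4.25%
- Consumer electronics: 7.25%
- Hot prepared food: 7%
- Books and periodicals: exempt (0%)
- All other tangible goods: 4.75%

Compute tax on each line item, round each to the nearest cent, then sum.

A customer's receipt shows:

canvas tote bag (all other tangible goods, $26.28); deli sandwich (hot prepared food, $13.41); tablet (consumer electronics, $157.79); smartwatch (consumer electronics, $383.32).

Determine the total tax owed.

$41.42

Canvas tote bag $26.28: all other tangible goods → 4.75% → $1.25
Deli sandwich $13.41: hot prepared food → 7% → $0.94
Tablet $157.79: consumer electronics → 7.25% → $11.44
Smartwatch $383.32: consumer electronics → 7.25% → $27.79
Total tax = $1.25 + $0.94 + $11.44 + $27.79 = $41.42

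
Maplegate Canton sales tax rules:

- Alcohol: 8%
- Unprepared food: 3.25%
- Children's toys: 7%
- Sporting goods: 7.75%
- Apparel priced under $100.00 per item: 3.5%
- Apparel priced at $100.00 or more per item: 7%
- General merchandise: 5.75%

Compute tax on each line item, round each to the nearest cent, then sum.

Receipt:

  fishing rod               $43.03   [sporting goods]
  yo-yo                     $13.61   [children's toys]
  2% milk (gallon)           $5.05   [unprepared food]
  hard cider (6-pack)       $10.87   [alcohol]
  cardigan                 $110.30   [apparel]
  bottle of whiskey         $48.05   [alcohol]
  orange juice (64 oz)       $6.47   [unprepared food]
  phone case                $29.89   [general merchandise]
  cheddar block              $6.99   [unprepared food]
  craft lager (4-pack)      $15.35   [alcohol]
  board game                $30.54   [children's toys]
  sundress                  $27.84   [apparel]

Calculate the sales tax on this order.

$23.37

Fishing rod $43.03: sporting goods → 7.75% → $3.33
Yo-yo $13.61: children's toys → 7% → $0.95
2% milk (gallon) $5.05: unprepared food → 3.25% → $0.16
Hard cider (6-pack) $10.87: alcohol → 8% → $0.87
Cardigan $110.30: apparel, $100.00 or more → 7% → $7.72
Bottle of whiskey $48.05: alcohol → 8% → $3.84
Orange juice (64 oz) $6.47: unprepared food → 3.25% → $0.21
Phone case $29.89: general merchandise → 5.75% → $1.72
Cheddar block $6.99: unprepared food → 3.25% → $0.23
Craft lager (4-pack) $15.35: alcohol → 8% → $1.23
Board game $30.54: children's toys → 7% → $2.14
Sundress $27.84: apparel, under $100.00 → 3.5% → $0.97
Total tax = $3.33 + $0.95 + $0.16 + $0.87 + $7.72 + $3.84 + $0.21 + $1.72 + $0.23 + $1.23 + $2.14 + $0.97 = $23.37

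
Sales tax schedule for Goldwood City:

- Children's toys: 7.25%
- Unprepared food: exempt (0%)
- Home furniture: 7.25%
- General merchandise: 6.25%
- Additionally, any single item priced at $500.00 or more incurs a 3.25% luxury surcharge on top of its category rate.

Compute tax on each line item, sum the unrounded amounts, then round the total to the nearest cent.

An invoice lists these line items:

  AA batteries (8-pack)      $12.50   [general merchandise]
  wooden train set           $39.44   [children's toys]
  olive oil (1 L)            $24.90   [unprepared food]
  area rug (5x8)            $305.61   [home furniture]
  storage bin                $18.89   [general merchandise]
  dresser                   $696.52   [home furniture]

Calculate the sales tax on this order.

$100.11

AA batteries (8-pack) $12.50: general merchandise → 6.25% → $0.78125
Wooden train set $39.44: children's toys → 7.25% → $2.8594
Olive oil (1 L) $24.90: unprepared food → 0% → $0.00
Area rug (5x8) $305.61: home furniture → 7.25% → $22.156725
Storage bin $18.89: general merchandise → 6.25% → $1.180625
Dresser $696.52: home furniture → 7.25% + 3.25% surcharge = 10.5% → $73.1346
Unrounded tax sum = $100.1126 → $100.11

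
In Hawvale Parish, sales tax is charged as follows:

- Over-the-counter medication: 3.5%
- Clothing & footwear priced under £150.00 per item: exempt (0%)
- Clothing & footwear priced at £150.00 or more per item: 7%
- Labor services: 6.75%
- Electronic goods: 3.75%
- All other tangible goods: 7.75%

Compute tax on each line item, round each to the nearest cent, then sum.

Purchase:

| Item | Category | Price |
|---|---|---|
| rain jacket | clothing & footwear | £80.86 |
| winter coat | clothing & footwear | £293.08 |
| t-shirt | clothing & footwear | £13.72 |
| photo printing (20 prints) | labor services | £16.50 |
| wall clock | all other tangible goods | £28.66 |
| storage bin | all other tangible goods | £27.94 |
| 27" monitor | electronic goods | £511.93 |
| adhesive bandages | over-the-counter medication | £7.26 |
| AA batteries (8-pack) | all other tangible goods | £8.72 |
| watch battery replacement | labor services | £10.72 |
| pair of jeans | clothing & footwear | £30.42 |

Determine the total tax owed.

Rain jacket £80.86: clothing & footwear, under £150.00 → 0% → £0.00
Winter coat £293.08: clothing & footwear, £150.00 or more → 7% → £20.52
T-shirt £13.72: clothing & footwear, under £150.00 → 0% → £0.00
Photo printing (20 prints) £16.50: labor services → 6.75% → £1.11
Wall clock £28.66: all other tangible goods → 7.75% → £2.22
Storage bin £27.94: all other tangible goods → 7.75% → £2.17
27" monitor £511.93: electronic goods → 3.75% → £19.20
Adhesive bandages £7.26: over-the-counter medication → 3.5% → £0.25
AA batteries (8-pack) £8.72: all other tangible goods → 7.75% → £0.68
Watch battery replacement £10.72: labor services → 6.75% → £0.72
Pair of jeans £30.42: clothing & footwear, under £150.00 → 0% → £0.00
Total tax = £20.52 + £1.11 + £2.22 + £2.17 + £19.20 + £0.25 + £0.68 + £0.72 = £46.87

£46.87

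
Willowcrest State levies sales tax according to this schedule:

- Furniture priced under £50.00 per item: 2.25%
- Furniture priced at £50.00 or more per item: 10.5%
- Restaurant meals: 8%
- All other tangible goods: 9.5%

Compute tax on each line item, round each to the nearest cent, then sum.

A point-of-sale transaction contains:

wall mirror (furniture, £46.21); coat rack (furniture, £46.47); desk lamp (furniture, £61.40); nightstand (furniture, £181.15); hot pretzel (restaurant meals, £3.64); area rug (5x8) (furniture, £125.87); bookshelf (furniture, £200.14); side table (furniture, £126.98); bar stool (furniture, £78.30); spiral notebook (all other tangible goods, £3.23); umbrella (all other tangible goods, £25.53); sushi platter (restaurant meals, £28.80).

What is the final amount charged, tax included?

Wall mirror £46.21: furniture, under £50.00 → 2.25% → £1.04
Coat rack £46.47: furniture, under £50.00 → 2.25% → £1.05
Desk lamp £61.40: furniture, £50.00 or more → 10.5% → £6.45
Nightstand £181.15: furniture, £50.00 or more → 10.5% → £19.02
Hot pretzel £3.64: restaurant meals → 8% → £0.29
Area rug (5x8) £125.87: furniture, £50.00 or more → 10.5% → £13.22
Bookshelf £200.14: furniture, £50.00 or more → 10.5% → £21.01
Side table £126.98: furniture, £50.00 or more → 10.5% → £13.33
Bar stool £78.30: furniture, £50.00 or more → 10.5% → £8.22
Spiral notebook £3.23: all other tangible goods → 9.5% → £0.31
Umbrella £25.53: all other tangible goods → 9.5% → £2.43
Sushi platter £28.80: restaurant meals → 8% → £2.30
Subtotal = £927.72; tax = £88.67; total due = £1016.39

£1016.39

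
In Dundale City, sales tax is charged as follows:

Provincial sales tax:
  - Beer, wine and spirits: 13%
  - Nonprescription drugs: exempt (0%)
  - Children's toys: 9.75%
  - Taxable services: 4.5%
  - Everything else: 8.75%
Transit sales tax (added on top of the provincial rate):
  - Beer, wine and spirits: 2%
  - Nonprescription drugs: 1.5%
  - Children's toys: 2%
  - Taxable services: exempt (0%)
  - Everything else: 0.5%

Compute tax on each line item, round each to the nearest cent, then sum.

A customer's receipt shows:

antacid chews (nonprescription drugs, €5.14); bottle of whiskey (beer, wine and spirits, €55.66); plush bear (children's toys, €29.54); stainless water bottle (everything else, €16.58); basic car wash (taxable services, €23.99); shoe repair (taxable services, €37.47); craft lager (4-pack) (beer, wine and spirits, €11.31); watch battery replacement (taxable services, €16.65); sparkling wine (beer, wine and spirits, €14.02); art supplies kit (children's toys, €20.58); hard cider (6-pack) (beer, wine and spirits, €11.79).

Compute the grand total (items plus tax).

€267.67

Antacid chews €5.14: nonprescription drugs → 0% + 1.5% transit = 1.5% → €0.08
Bottle of whiskey €55.66: beer, wine and spirits → 13% + 2% transit = 15% → €8.35
Plush bear €29.54: children's toys → 9.75% + 2% transit = 11.75% → €3.47
Stainless water bottle €16.58: everything else → 8.75% + 0.5% transit = 9.25% → €1.53
Basic car wash €23.99: taxable services → 4.5% + 0% transit = 4.5% → €1.08
Shoe repair €37.47: taxable services → 4.5% + 0% transit = 4.5% → €1.69
Craft lager (4-pack) €11.31: beer, wine and spirits → 13% + 2% transit = 15% → €1.70
Watch battery replacement €16.65: taxable services → 4.5% + 0% transit = 4.5% → €0.75
Sparkling wine €14.02: beer, wine and spirits → 13% + 2% transit = 15% → €2.10
Art supplies kit €20.58: children's toys → 9.75% + 2% transit = 11.75% → €2.42
Hard cider (6-pack) €11.79: beer, wine and spirits → 13% + 2% transit = 15% → €1.77
Subtotal = €242.73; tax = €24.94; total due = €267.67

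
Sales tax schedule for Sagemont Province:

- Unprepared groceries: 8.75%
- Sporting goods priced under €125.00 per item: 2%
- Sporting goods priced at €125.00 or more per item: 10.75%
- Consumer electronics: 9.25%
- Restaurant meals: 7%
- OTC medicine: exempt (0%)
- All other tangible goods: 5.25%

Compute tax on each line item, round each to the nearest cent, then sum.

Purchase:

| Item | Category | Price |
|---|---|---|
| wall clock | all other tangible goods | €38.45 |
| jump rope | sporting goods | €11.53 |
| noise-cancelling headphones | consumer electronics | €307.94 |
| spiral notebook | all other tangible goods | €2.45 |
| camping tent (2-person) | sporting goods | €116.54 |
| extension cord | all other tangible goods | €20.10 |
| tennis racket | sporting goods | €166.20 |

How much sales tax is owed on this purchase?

Wall clock €38.45: all other tangible goods → 5.25% → €2.02
Jump rope €11.53: sporting goods, under €125.00 → 2% → €0.23
Noise-cancelling headphones €307.94: consumer electronics → 9.25% → €28.48
Spiral notebook €2.45: all other tangible goods → 5.25% → €0.13
Camping tent (2-person) €116.54: sporting goods, under €125.00 → 2% → €2.33
Extension cord €20.10: all other tangible goods → 5.25% → €1.06
Tennis racket €166.20: sporting goods, €125.00 or more → 10.75% → €17.87
Total tax = €2.02 + €0.23 + €28.48 + €0.13 + €2.33 + €1.06 + €17.87 = €52.12

€52.12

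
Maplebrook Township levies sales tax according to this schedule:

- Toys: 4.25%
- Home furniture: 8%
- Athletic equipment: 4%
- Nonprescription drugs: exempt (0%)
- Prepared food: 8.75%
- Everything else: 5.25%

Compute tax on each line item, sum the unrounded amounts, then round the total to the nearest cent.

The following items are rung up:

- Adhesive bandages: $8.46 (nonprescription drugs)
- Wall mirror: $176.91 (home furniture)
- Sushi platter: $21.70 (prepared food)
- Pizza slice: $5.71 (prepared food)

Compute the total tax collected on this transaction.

Adhesive bandages $8.46: nonprescription drugs → 0% → $0.00
Wall mirror $176.91: home furniture → 8% → $14.1528
Sushi platter $21.70: prepared food → 8.75% → $1.89875
Pizza slice $5.71: prepared food → 8.75% → $0.499625
Unrounded tax sum = $16.551175 → $16.55

$16.55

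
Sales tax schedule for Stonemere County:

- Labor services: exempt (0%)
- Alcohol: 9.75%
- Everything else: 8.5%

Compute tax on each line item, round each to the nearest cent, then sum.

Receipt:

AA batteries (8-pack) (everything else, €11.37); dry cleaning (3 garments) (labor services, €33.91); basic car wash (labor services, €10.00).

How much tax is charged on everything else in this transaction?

€0.97

AA batteries (8-pack) €11.37: everything else → 8.5% → €0.97
Tax on everything else = €0.97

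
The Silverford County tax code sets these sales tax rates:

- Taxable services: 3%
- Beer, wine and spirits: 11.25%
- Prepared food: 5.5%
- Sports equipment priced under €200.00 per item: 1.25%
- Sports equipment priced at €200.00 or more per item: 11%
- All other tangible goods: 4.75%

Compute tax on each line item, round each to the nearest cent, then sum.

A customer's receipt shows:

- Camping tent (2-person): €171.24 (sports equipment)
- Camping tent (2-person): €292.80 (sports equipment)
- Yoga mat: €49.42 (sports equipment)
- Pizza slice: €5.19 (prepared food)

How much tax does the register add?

€35.26

Camping tent (2-person) €171.24: sports equipment, under €200.00 → 1.25% → €2.14
Camping tent (2-person) €292.80: sports equipment, €200.00 or more → 11% → €32.21
Yoga mat €49.42: sports equipment, under €200.00 → 1.25% → €0.62
Pizza slice €5.19: prepared food → 5.5% → €0.29
Total tax = €2.14 + €32.21 + €0.62 + €0.29 = €35.26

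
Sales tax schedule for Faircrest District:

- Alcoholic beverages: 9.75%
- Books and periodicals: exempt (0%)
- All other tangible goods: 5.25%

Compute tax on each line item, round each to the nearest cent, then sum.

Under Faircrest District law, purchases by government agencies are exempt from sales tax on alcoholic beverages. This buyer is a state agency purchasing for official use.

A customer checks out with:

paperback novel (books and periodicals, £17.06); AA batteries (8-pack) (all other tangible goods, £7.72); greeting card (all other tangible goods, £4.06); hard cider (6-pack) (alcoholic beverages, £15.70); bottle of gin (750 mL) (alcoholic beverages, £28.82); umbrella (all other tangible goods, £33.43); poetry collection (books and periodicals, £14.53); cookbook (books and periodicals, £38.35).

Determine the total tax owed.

£2.38

Paperback novel £17.06: books and periodicals → 0% → £0.00
AA batteries (8-pack) £7.72: all other tangible goods → 5.25% → £0.41
Greeting card £4.06: all other tangible goods → 5.25% → £0.21
Hard cider (6-pack) £15.70: alcoholic beverages, buyer-exempt → 0% → £0.00
Bottle of gin (750 mL) £28.82: alcoholic beverages, buyer-exempt → 0% → £0.00
Umbrella £33.43: all other tangible goods → 5.25% → £1.76
Poetry collection £14.53: books and periodicals → 0% → £0.00
Cookbook £38.35: books and periodicals → 0% → £0.00
Total tax = £0.41 + £0.21 + £1.76 = £2.38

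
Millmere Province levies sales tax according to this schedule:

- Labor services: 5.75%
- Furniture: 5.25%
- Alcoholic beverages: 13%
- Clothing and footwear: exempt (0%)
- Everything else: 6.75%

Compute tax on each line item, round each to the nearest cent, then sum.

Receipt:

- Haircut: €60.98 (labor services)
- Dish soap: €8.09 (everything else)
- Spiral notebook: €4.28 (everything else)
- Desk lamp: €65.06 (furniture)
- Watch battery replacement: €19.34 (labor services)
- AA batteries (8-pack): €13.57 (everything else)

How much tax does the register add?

€9.80

Haircut €60.98: labor services → 5.75% → €3.51
Dish soap €8.09: everything else → 6.75% → €0.55
Spiral notebook €4.28: everything else → 6.75% → €0.29
Desk lamp €65.06: furniture → 5.25% → €3.42
Watch battery replacement €19.34: labor services → 5.75% → €1.11
AA batteries (8-pack) €13.57: everything else → 6.75% → €0.92
Total tax = €3.51 + €0.55 + €0.29 + €3.42 + €1.11 + €0.92 = €9.80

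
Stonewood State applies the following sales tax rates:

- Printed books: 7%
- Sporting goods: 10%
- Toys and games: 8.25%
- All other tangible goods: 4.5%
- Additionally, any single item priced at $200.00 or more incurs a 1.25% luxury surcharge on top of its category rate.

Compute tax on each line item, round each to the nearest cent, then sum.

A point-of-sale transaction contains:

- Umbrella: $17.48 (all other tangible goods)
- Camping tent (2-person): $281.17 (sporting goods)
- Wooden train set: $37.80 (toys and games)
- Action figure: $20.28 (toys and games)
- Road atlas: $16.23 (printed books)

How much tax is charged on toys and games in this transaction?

$4.79

Wooden train set $37.80: toys and games → 8.25% → $3.12
Action figure $20.28: toys and games → 8.25% → $1.67
Tax on toys and games = $3.12 + $1.67 = $4.79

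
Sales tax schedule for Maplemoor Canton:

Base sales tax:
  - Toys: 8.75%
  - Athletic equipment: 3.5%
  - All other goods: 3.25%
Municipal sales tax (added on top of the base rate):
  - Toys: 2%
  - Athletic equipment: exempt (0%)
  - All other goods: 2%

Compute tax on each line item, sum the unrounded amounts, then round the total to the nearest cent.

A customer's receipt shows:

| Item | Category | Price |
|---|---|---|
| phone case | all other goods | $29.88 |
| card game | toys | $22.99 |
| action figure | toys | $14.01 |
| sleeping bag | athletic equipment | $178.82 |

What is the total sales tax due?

Phone case $29.88: all other goods → 3.25% + 2% municipal = 5.25% → $1.5687
Card game $22.99: toys → 8.75% + 2% municipal = 10.75% → $2.471425
Action figure $14.01: toys → 8.75% + 2% municipal = 10.75% → $1.506075
Sleeping bag $178.82: athletic equipment → 3.5% + 0% municipal = 3.5% → $6.2587
Unrounded tax sum = $11.8049 → $11.80

$11.80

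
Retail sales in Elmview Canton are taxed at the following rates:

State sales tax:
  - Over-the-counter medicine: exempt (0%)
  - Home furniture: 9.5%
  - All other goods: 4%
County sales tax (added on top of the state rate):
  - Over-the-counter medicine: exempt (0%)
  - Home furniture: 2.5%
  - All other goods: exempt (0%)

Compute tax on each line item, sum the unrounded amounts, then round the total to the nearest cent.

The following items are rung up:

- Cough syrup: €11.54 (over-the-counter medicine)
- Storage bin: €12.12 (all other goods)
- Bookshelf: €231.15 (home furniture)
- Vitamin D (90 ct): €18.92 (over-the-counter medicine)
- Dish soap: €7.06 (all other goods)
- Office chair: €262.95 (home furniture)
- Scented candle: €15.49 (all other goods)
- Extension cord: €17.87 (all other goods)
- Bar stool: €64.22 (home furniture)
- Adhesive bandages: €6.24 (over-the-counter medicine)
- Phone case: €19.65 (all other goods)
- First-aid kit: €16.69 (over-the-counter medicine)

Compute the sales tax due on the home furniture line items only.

€67.00

Bookshelf €231.15: home furniture → 9.5% + 2.5% county = 12% → €27.738
Office chair €262.95: home furniture → 9.5% + 2.5% county = 12% → €31.554
Bar stool €64.22: home furniture → 9.5% + 2.5% county = 12% → €7.7064
Tax on home furniture: unrounded sum = €66.9984 → €67.00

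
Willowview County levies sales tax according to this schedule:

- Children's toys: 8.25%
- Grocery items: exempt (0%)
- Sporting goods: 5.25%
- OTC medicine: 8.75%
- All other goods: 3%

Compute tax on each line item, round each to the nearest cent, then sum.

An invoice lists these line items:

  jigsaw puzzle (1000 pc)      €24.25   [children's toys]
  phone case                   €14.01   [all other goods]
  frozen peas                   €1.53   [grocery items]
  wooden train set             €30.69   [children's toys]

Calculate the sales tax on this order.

Jigsaw puzzle (1000 pc) €24.25: children's toys → 8.25% → €2.00
Phone case €14.01: all other goods → 3% → €0.42
Frozen peas €1.53: grocery items → 0% → €0.00
Wooden train set €30.69: children's toys → 8.25% → €2.53
Total tax = €2.00 + €0.42 + €2.53 = €4.95

€4.95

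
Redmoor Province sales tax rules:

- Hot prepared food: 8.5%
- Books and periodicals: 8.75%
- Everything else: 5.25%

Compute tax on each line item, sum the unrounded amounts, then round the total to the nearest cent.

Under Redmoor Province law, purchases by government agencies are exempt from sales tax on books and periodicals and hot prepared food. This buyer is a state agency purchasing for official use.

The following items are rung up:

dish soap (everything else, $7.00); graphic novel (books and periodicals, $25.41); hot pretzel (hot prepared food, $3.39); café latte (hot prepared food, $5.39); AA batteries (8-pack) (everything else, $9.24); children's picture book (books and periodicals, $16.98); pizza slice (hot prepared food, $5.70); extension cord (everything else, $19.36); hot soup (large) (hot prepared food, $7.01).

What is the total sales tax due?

$1.87

Dish soap $7.00: everything else → 5.25% → $0.3675
Graphic novel $25.41: books and periodicals, buyer-exempt → 0% → $0.00
Hot pretzel $3.39: hot prepared food, buyer-exempt → 0% → $0.00
Café latte $5.39: hot prepared food, buyer-exempt → 0% → $0.00
AA batteries (8-pack) $9.24: everything else → 5.25% → $0.4851
Children's picture book $16.98: books and periodicals, buyer-exempt → 0% → $0.00
Pizza slice $5.70: hot prepared food, buyer-exempt → 0% → $0.00
Extension cord $19.36: everything else → 5.25% → $1.0164
Hot soup (large) $7.01: hot prepared food, buyer-exempt → 0% → $0.00
Unrounded tax sum = $1.869 → $1.87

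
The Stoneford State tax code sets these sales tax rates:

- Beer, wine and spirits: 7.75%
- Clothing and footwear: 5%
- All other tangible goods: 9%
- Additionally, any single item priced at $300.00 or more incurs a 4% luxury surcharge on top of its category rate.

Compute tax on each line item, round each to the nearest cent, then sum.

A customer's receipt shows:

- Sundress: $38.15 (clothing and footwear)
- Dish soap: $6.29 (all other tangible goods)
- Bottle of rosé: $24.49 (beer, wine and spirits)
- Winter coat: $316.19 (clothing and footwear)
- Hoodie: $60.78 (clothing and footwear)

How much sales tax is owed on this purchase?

Sundress $38.15: clothing and footwear → 5% → $1.91
Dish soap $6.29: all other tangible goods → 9% → $0.57
Bottle of rosé $24.49: beer, wine and spirits → 7.75% → $1.90
Winter coat $316.19: clothing and footwear → 5% + 4% surcharge = 9% → $28.46
Hoodie $60.78: clothing and footwear → 5% → $3.04
Total tax = $1.91 + $0.57 + $1.90 + $28.46 + $3.04 = $35.88

$35.88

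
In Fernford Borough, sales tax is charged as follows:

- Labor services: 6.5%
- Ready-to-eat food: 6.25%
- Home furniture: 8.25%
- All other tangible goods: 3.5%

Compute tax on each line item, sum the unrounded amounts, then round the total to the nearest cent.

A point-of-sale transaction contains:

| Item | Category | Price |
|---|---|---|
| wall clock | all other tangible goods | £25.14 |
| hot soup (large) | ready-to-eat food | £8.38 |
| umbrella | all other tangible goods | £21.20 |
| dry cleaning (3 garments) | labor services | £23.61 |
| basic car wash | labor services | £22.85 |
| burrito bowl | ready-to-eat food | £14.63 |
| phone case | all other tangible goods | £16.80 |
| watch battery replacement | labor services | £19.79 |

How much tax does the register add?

£7.95

Wall clock £25.14: all other tangible goods → 3.5% → £0.8799
Hot soup (large) £8.38: ready-to-eat food → 6.25% → £0.52375
Umbrella £21.20: all other tangible goods → 3.5% → £0.742
Dry cleaning (3 garments) £23.61: labor services → 6.5% → £1.53465
Basic car wash £22.85: labor services → 6.5% → £1.48525
Burrito bowl £14.63: ready-to-eat food → 6.25% → £0.914375
Phone case £16.80: all other tangible goods → 3.5% → £0.588
Watch battery replacement £19.79: labor services → 6.5% → £1.28635
Unrounded tax sum = £7.954275 → £7.95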